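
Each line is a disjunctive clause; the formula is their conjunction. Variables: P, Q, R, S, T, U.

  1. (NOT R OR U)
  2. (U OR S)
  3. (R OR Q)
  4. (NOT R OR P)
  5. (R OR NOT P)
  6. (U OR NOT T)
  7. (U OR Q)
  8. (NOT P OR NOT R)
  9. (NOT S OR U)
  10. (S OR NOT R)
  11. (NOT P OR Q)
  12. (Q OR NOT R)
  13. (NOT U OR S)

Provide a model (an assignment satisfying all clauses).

P=False  Q=True  R=False  S=True  T=True  U=True

Check each clause:
  1. (U OR NOT R) — NOT R is true.
  2. (S OR U) — S is true.
  3. (Q OR R) — Q is true.
  4. (NOT R OR P) — NOT R is true.
  5. (R OR NOT P) — NOT P is true.
  6. (U OR NOT T) — U is true.
  7. (U OR Q) — Q is true.
  8. (NOT P OR NOT R) — NOT R is true.
  9. (U OR NOT S) — U is true.
  10. (NOT R OR S) — S is true.
  11. (NOT P OR Q) — Q is true.
  12. (NOT R OR Q) — Q is true.
  13. (S OR NOT U) — S is true.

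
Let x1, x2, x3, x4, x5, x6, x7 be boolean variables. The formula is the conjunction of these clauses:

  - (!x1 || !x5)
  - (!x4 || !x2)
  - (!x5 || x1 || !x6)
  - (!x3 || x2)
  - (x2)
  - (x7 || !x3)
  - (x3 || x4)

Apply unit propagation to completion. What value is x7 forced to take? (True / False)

(x2) stands alone — x2 = True.
From (!x2 || !x4) and x2 = True: x4 = False.
(x3 || x4) with x4 = False leaves only x3, so x3 = True.
From (x7 || !x3) and x3 = True: x7 = True.

True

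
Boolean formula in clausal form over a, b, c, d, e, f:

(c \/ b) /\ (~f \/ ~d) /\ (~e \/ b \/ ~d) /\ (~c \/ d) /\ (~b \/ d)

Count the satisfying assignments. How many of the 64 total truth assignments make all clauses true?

10

Case analysis on d and b:
  d=1, b=1: forces f=0; a, c, e free → 2^3 = 8.
  d=1, b=0: remaining (a,c,e,f) ∈ {(0,1,0,0); (1,1,0,0)} — 2.
  d=0, b=1: a clause becomes empty — 0.
  d=0, b=0: a clause becomes empty — 0.
Total: 8 + 2 + 0 + 0 = 10.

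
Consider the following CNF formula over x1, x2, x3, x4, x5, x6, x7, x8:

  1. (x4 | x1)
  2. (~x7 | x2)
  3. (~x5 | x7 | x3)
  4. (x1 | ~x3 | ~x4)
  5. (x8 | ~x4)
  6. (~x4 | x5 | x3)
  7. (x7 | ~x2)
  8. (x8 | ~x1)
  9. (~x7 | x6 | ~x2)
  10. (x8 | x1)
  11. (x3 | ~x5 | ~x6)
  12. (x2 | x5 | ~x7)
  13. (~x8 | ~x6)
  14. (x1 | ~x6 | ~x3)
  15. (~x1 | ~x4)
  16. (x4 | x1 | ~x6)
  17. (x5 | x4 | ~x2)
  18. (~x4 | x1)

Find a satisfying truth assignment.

x1=1, x2=0, x3=0, x4=0, x5=0, x6=0, x7=0, x8=1

Branch on x1: take x1 = True.
  then x8 is forced to True.
  then x6 is forced to False.
  then x4 is forced to False.
For the remaining variables, x2 = False, x3 = False, x5 = False, x7 = False works.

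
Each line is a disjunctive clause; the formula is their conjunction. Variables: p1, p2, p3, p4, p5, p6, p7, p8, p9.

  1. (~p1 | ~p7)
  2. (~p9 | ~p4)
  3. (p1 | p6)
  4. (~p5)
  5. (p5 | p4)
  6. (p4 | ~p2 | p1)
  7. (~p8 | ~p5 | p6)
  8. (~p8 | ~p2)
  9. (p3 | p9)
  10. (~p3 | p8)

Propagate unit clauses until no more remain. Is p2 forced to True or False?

False

(~p5) is a unit clause: p5 = False.
(p5 | p4) with p5 = False leaves only p4, so p4 = True.
(~p9 | ~p4) with p4 = True leaves only ~p9, so p9 = False.
(p3 | p9) with p9 = False leaves only p3, so p3 = True.
(p8 | ~p3) with p3 = True leaves only p8, so p8 = True.
In (~p8 | ~p2), ~p8 is now false; ~p2 must hold, so p2 = False.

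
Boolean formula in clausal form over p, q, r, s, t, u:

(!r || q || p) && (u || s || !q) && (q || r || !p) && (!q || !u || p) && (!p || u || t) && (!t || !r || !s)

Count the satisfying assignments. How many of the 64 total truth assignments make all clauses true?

23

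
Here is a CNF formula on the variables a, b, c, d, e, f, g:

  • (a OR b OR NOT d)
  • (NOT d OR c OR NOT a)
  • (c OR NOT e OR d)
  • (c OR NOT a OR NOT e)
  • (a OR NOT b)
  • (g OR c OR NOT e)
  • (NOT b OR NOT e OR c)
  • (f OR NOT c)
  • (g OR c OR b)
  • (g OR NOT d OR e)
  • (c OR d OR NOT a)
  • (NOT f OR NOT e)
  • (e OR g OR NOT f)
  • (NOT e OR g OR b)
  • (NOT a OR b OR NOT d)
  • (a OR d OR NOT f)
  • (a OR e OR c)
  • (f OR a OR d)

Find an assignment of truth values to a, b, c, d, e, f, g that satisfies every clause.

g occurs only positively in the remaining clauses — set g = True.
Branch on a: take a = True.
Set b = True and propagate.
For the remaining variables, c = True, d = True, e = False, f = True works.
Every clause has at least one true literal under this assignment.

a=True, b=True, c=True, d=True, e=False, f=True, g=True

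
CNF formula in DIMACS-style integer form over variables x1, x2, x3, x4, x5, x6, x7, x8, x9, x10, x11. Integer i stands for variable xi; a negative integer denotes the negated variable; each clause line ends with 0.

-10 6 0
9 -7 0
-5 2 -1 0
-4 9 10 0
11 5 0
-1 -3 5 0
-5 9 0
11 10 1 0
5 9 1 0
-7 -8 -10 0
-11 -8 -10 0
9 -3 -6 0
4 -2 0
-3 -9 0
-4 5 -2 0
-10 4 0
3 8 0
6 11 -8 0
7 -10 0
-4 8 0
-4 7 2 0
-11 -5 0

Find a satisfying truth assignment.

x1=T, x2=F, x3=F, x4=F, x5=F, x6=T, x7=F, x8=T, x9=T, x10=F, x11=T

Set x1 = True and propagate.
Branch on x2: take x2 = False.
  then x5 is forced to False.
  then x11 is forced to True.
  then x3 is forced to False.
  then x8 is forced to True.
  then x10 is forced to False.
The remaining clauses are satisfied by x4 = False, x6 = True, x7 = False, x9 = True.
Check each clause:
  1. (x6 | ~x10) — x6 is true.
  2. (x9 | ~x7) — x9 is true.
  3. (~x1 | x2 | ~x5) — ~x5 is true.
  4. (x9 | ~x4 | x10) — x9 is true.
  5. (x5 | x11) — x11 is true.
  6. (~x1 | ~x3 | x5) — ~x3 is true.
  7. (x9 | ~x5) — x9 is true.
  8. (x10 | x11 | x1) — x1 is true.
  9. (x1 | x5 | x9) — x9 is true.
  10. (~x10 | ~x7 | ~x8) — ~x7 is true.
  11. (~x8 | ~x10 | ~x11) — ~x10 is true.
  12. (~x6 | x9 | ~x3) — x9 is true.
  13. (~x2 | x4) — ~x2 is true.
  14. (~x9 | ~x3) — ~x3 is true.
  15. (x5 | ~x2 | ~x4) — ~x4 is true.
  16. (~x10 | x4) — ~x10 is true.
  17. (x8 | x3) — x8 is true.
  18. (x11 | ~x8 | x6) — x11 is true.
  19. (~x10 | x7) — ~x10 is true.
  20. (~x4 | x8) — x8 is true.
  21. (~x4 | x2 | x7) — ~x4 is true.
  22. (~x5 | ~x11) — ~x5 is true.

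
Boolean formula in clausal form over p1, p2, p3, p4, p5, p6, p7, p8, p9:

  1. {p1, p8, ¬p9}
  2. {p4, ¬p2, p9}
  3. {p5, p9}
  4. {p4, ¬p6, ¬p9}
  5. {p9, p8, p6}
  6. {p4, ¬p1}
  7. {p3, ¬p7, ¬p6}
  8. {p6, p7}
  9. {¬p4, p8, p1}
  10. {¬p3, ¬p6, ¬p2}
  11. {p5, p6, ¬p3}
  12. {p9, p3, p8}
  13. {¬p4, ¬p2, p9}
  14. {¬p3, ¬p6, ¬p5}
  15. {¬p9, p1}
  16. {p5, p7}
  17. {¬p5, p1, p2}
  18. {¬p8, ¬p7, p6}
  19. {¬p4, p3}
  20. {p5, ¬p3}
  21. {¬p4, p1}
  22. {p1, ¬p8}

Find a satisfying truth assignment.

p1 = True  p2 = True  p3 = True  p4 = True  p5 = True  p6 = False  p7 = True  p8 = False  p9 = True

Try p1 = True.
  then p4 is forced to True.
  then p3 is forced to True.
  then p5 is forced to True.
  then p6 is forced to False.
  then p7 is forced to True.
  then p8 is forced to False.
  then p9 is forced to True.
p2 is now unconstrained; take p2 = True.
Every clause has at least one true literal under this assignment.
Check each clause:
  1. {p8, p1, ¬p9} — p1 is true.
  2. {p4, p9, ¬p2} — p9 is true.
  3. {p9, p5} — p9 is true.
  4. {¬p9, ¬p6, p4} — ¬p6 is true.
  5. {p8, p9, p6} — p9 is true.
  6. {¬p1, p4} — p4 is true.
  7. {p3, ¬p7, ¬p6} — ¬p6 is true.
  8. {p6, p7} — p7 is true.
  9. {p1, ¬p4, p8} — p1 is true.
  10. {¬p3, ¬p6, ¬p2} — ¬p6 is true.
  11. {p5, ¬p3, p6} — p5 is true.
  12. {p3, p9, p8} — p9 is true.
  13. {¬p4, p9, ¬p2} — p9 is true.
  14. {¬p6, ¬p5, ¬p3} — ¬p6 is true.
  15. {p1, ¬p9} — p1 is true.
  16. {p5, p7} — p5 is true.
  17. {¬p5, p1, p2} — p1 is true.
  18. {¬p7, p6, ¬p8} — ¬p8 is true.
  19. {p3, ¬p4} — p3 is true.
  20. {¬p3, p5} — p5 is true.
  21. {¬p4, p1} — p1 is true.
  22. {p1, ¬p8} — ¬p8 is true.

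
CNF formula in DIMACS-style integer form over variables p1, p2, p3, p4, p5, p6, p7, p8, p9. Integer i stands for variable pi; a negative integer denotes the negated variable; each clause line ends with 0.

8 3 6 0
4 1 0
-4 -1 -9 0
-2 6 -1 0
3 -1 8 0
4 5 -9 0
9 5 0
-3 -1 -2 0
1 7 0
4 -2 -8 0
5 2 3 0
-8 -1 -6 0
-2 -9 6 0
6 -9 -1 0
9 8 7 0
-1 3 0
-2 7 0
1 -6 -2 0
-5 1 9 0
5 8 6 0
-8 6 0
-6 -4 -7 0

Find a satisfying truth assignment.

Set p1 = True and propagate.
  then p3 is forced to True.
  then p2 is forced to False.
Set p4 = False and propagate.
Try p5 = True.
The remaining clauses are satisfied by p6 = True, p7 = True, p8 = False, p9 = False.
Every clause has at least one true literal under this assignment.

p1 = True, p2 = False, p3 = True, p4 = False, p5 = True, p6 = True, p7 = True, p8 = False, p9 = False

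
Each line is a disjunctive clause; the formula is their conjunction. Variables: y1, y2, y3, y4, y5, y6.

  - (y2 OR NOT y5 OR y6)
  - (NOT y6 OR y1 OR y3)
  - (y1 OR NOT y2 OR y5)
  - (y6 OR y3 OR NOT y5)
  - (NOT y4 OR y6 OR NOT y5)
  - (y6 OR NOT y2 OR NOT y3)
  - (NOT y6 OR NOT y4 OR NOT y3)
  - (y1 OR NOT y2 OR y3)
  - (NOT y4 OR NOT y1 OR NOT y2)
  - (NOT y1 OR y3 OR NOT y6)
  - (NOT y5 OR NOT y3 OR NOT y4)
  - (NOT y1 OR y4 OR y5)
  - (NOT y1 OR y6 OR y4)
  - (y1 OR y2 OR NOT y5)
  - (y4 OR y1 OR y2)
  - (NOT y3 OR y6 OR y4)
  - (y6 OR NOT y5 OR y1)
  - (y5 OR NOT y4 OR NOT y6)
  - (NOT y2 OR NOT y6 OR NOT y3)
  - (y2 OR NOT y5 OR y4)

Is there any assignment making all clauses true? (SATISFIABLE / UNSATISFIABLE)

SATISFIABLE

Set y1 = True and propagate.
Set y2 = False and propagate.
Set y3 = True and propagate.
The remaining clauses are satisfied by y4 = True, y5 = False, y6 = False.
Every clause has at least one true literal under this assignment.
So y1=True  y2=False  y3=True  y4=True  y5=False  y6=False is a satisfying assignment.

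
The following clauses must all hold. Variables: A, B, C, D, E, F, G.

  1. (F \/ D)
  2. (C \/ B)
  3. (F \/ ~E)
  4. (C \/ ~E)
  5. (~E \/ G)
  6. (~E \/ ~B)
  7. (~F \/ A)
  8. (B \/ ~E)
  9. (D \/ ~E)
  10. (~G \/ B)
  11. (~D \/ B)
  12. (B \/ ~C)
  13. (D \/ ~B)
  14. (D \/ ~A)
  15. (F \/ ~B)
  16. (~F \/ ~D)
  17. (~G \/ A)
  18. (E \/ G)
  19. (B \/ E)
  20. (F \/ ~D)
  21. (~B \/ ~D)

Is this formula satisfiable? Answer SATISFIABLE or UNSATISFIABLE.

UNSATISFIABLE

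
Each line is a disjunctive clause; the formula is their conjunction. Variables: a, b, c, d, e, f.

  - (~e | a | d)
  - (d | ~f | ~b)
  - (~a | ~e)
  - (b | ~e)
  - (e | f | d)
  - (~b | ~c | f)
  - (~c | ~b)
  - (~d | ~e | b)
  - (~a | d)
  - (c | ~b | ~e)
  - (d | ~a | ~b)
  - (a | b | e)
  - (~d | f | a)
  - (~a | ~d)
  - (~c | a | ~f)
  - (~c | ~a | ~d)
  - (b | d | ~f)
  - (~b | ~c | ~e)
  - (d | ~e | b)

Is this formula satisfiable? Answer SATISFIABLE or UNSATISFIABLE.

Branch on a: take a = False.
The remaining clauses are satisfied by b = True, c = False, d = True, e = False, f = True.
So a = 0, b = 1, c = 0, d = 1, e = 0, f = 1 is a satisfying assignment.

SATISFIABLE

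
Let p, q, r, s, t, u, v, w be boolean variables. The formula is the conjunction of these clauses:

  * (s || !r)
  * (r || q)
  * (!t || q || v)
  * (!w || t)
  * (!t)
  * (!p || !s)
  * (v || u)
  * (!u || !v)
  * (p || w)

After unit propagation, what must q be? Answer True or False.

True

(!t) stands alone — t = False.
In (t || !w), t is now false; !w must hold, so w = False.
In (p || w), w is now false; p must hold, so p = True.
(!p || !s) with p = True leaves only !s, so s = False.
In (s || !r), s is now false; !r must hold, so r = False.
(r || q) with r = False leaves only q, so q = True.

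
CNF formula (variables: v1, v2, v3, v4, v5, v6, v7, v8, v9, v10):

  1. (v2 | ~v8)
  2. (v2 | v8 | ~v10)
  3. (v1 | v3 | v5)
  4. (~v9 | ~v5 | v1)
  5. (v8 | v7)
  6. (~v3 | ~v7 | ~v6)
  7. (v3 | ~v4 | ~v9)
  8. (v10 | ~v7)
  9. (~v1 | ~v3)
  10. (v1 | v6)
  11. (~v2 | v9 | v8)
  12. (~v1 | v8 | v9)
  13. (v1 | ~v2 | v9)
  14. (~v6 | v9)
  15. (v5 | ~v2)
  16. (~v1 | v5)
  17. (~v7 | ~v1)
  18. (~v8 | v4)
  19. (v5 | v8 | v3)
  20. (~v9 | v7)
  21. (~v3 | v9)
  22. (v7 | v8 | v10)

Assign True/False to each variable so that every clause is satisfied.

Branch on v1: take v1 = True.
  then v3 is forced to False.
  then v5 is forced to True.
  then v7 is forced to False.
  then v8 is forced to True.
  then v2 is forced to True.
  then v4 is forced to True.
  then v9 is forced to False.
  then v6 is forced to False.
v10 is now unconstrained; take v10 = True.

v1 = T, v2 = T, v3 = F, v4 = T, v5 = T, v6 = F, v7 = F, v8 = T, v9 = F, v10 = T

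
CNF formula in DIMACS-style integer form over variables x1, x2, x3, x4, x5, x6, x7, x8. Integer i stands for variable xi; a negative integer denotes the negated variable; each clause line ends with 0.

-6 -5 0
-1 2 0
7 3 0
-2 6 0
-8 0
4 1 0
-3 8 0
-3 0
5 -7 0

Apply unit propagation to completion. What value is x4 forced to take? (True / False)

True

(¬x8) is a unit clause: x8 = False.
From (x8 ∨ ¬x3) and x8 = False: x3 = False.
(x7 ∨ x3) with x3 = False leaves only x7, so x7 = True.
In (¬x7 ∨ x5), ¬x7 is now false; x5 must hold, so x5 = True.
From (¬x6 ∨ ¬x5) and x5 = True: x6 = False.
(x6 ∨ ¬x2) with x6 = False leaves only ¬x2, so x2 = False.
In (¬x1 ∨ x2), x2 is now false; ¬x1 must hold, so x1 = False.
(x4 ∨ x1) with x1 = False leaves only x4, so x4 = True.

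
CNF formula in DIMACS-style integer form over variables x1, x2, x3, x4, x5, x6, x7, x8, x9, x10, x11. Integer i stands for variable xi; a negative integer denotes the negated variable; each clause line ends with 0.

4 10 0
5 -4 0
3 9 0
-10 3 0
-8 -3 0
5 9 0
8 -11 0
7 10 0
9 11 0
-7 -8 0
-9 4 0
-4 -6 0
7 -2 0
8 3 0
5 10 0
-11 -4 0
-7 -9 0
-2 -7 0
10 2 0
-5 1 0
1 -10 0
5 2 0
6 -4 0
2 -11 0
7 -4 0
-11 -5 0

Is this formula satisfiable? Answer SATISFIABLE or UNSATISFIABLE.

UNSATISFIABLE

x4 = True:
  propagation gives x5=True, x6=False; an empty clause results — contradiction.
x4 = False:
  propagation gives x10=True, x3=True, x8=False, x11=False; an empty clause results — contradiction.
Every branch closes, so no satisfying assignment exists.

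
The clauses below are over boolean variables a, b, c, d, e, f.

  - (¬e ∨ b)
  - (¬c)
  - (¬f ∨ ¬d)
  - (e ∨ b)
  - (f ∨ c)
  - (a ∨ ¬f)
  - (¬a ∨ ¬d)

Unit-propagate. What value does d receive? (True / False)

Unit clause (¬c) sets c = False.
In (f ∨ c), c is now false; f must hold, so f = True.
(¬f ∨ ¬d): since f = True, the clause reduces to (¬d). d = False.

False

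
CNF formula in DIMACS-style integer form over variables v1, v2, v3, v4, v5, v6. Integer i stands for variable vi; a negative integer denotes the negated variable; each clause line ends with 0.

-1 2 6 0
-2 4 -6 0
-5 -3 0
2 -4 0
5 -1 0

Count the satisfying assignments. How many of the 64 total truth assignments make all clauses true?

19

Case analysis on v2 and v1:
  v2=T, v1=T: remaining (v3,v4,v5,v6) ∈ {(F,F,T,F); (F,T,T,F); (F,T,T,T)} — 3.
  v2=T, v1=F: 9 of the 16 assignments to (v3,v4,v5,v6) work.
  v2=F, v1=T: remaining (v3,v4,v5,v6) ∈ {(F,F,T,T)} — 1.
  v2=F, v1=F: v6 free; 3 ways for (v3,v4,v5) × 2^1 = 6.
Total: 3 + 9 + 1 + 6 = 19.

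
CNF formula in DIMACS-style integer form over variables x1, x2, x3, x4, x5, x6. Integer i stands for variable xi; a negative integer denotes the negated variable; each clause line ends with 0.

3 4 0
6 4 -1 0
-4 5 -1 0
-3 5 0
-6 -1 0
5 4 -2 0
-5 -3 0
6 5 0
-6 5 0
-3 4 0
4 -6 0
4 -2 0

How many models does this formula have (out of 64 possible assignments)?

6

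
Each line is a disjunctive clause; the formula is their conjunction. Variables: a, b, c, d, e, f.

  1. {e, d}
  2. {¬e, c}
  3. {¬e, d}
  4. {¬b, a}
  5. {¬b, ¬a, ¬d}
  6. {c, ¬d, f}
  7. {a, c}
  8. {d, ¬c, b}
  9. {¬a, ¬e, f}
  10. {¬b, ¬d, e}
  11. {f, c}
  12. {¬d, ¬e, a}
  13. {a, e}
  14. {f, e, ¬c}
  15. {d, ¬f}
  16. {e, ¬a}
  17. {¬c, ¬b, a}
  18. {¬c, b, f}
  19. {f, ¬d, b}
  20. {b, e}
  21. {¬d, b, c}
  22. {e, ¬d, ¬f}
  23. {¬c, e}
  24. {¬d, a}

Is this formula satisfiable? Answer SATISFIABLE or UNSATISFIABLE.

Branch on a: take a = True.
  then e is forced to True.
  then c is forced to True.
  then d is forced to True.
  then b is forced to False.
  then f is forced to True.
So a=True, b=False, c=True, d=True, e=True, f=True is a satisfying assignment.

SATISFIABLE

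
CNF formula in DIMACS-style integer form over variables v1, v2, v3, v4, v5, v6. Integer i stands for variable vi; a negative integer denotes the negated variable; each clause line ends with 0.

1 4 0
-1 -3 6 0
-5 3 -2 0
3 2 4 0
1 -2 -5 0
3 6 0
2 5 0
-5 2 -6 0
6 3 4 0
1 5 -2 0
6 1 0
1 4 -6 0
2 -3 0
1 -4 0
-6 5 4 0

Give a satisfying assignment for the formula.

Try v1 = True.
Try v2 = True.
The remaining clauses are satisfied by v3 = True, v4 = True, v5 = False, v6 = True.
Every clause has at least one true literal under this assignment.

v1=1, v2=1, v3=1, v4=1, v5=0, v6=1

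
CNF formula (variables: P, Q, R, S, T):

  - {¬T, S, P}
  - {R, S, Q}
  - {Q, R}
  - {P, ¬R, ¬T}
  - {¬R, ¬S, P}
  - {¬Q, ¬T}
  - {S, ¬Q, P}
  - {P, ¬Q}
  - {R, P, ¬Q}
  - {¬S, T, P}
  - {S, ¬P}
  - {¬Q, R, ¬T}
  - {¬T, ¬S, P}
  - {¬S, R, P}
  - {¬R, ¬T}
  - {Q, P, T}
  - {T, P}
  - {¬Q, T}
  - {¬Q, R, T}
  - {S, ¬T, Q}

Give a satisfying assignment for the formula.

P=1, Q=0, R=1, S=1, T=0

Branch on P: take P = True.
  then S is forced to True.
Set Q = False and propagate.
  then R is forced to True.
  then T is forced to False.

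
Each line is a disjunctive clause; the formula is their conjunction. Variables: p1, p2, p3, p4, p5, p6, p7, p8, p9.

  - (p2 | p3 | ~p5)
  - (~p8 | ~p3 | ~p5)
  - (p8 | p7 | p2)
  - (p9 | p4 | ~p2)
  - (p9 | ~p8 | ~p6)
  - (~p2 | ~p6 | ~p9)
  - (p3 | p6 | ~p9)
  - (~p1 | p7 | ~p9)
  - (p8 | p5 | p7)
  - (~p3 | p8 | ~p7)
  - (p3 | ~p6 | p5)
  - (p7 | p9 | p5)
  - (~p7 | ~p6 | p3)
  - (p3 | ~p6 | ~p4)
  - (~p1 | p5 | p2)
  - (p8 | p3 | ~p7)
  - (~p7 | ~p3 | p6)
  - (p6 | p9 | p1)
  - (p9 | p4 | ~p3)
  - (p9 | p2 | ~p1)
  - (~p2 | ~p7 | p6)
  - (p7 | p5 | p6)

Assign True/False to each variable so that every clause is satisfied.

p1=False  p2=False  p3=True  p4=False  p5=False  p6=True  p7=True  p8=True  p9=True

Check each clause:
  1. (~p5 | p3 | p2) — p3 is true.
  2. (~p8 | ~p5 | ~p3) — ~p5 is true.
  3. (p2 | p8 | p7) — p8 is true.
  4. (p9 | p4 | ~p2) — p9 is true.
  5. (~p8 | ~p6 | p9) — p9 is true.
  6. (~p9 | ~p2 | ~p6) — ~p2 is true.
  7. (p6 | ~p9 | p3) — p3 is true.
  8. (p7 | ~p1 | ~p9) — ~p1 is true.
  9. (p8 | p7 | p5) — p8 is true.
  10. (p8 | ~p3 | ~p7) — p8 is true.
  11. (p5 | p3 | ~p6) — p3 is true.
  12. (p7 | p5 | p9) — p9 is true.
  13. (~p7 | ~p6 | p3) — p3 is true.
  14. (~p6 | ~p4 | p3) — p3 is true.
  15. (p2 | p5 | ~p1) — ~p1 is true.
  16. (p3 | p8 | ~p7) — p8 is true.
  17. (~p3 | p6 | ~p7) — p6 is true.
  18. (p9 | p6 | p1) — p9 is true.
  19. (~p3 | p4 | p9) — p9 is true.
  20. (p9 | ~p1 | p2) — p9 is true.
  21. (p6 | ~p7 | ~p2) — ~p2 is true.
  22. (p7 | p6 | p5) — p6 is true.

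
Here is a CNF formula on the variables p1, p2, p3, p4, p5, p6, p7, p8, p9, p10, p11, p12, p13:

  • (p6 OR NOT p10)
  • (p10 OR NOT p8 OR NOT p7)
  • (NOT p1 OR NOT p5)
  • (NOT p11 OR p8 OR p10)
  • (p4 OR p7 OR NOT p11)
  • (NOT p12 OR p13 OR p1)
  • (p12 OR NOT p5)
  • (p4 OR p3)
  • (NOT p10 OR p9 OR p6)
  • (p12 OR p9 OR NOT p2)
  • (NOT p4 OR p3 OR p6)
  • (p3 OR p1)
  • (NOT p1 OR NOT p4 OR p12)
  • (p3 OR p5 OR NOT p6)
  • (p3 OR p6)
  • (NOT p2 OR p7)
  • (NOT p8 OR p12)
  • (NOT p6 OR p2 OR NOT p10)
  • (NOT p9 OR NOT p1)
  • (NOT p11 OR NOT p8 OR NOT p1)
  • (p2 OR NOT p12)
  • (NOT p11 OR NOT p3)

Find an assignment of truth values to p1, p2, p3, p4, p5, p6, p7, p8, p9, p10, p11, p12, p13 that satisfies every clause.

p1=T  p2=F  p3=T  p4=F  p5=F  p6=F  p7=T  p8=F  p9=F  p10=F  p11=F  p12=F  p13=T

Check each clause:
  1. (NOT p10 OR p6) — NOT p10 is true.
  2. (NOT p7 OR NOT p8 OR p10) — NOT p8 is true.
  3. (NOT p1 OR NOT p5) — NOT p5 is true.
  4. (p8 OR p10 OR NOT p11) — NOT p11 is true.
  5. (p7 OR NOT p11 OR p4) — NOT p11 is true.
  6. (p13 OR p1 OR NOT p12) — p1 is true.
  7. (NOT p5 OR p12) — NOT p5 is true.
  8. (p3 OR p4) — p3 is true.
  9. (p6 OR p9 OR NOT p10) — NOT p10 is true.
  10. (p12 OR NOT p2 OR p9) — NOT p2 is true.
  11. (NOT p4 OR p6 OR p3) — p3 is true.
  12. (p1 OR p3) — p1 is true.
  13. (p12 OR NOT p4 OR NOT p1) — NOT p4 is true.
  14. (p5 OR NOT p6 OR p3) — NOT p6 is true.
  15. (p3 OR p6) — p3 is true.
  16. (p7 OR NOT p2) — NOT p2 is true.
  17. (p12 OR NOT p8) — NOT p8 is true.
  18. (NOT p6 OR NOT p10 OR p2) — NOT p6 is true.
  19. (NOT p9 OR NOT p1) — NOT p9 is true.
  20. (NOT p11 OR NOT p8 OR NOT p1) — NOT p8 is true.
  21. (p2 OR NOT p12) — NOT p12 is true.
  22. (NOT p3 OR NOT p11) — NOT p11 is true.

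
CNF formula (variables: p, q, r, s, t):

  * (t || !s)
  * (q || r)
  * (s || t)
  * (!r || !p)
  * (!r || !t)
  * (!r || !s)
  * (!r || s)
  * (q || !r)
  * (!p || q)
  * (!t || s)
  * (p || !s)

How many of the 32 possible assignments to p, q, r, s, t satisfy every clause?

The models are:
  p=1 q=1 r=0 s=1 t=1
Count: 1.

1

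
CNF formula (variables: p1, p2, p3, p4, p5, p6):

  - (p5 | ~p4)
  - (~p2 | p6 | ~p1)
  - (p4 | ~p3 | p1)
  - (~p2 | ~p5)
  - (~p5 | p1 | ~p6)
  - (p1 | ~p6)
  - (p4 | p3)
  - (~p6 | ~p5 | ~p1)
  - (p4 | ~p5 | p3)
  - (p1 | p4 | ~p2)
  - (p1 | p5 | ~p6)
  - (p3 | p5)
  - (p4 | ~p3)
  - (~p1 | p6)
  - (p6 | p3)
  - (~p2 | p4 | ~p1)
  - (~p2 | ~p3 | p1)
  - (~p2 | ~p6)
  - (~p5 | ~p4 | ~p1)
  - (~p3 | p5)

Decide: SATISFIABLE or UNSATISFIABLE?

SATISFIABLE

p2 occurs only negated in the remaining clauses — set p2 = False.
Try p1 = False.
  then p6 is forced to False.
  then p3 is forced to True.
  then p4 is forced to True.
  then p5 is forced to True.
So p1=F, p2=F, p3=T, p4=T, p5=T, p6=F is a satisfying assignment.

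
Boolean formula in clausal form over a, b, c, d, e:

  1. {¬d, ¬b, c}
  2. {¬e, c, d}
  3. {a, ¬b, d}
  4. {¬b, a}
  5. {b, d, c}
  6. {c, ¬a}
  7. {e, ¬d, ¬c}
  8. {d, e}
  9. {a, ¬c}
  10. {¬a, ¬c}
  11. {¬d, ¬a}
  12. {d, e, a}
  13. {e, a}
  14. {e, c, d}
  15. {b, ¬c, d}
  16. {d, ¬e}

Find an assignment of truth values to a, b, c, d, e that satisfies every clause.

a=False, b=False, c=False, d=True, e=True

Check each clause:
  1. {c, ¬b, ¬d} — ¬b is true.
  2. {c, ¬e, d} — d is true.
  3. {¬b, a, d} — d is true.
  4. {a, ¬b} — ¬b is true.
  5. {b, c, d} — d is true.
  6. {¬a, c} — ¬a is true.
  7. {¬c, e, ¬d} — ¬c is true.
  8. {e, d} — d is true.
  9. {a, ¬c} — ¬c is true.
  10. {¬a, ¬c} — ¬c is true.
  11. {¬a, ¬d} — ¬a is true.
  12. {e, a, d} — d is true.
  13. {e, a} — e is true.
  14. {e, d, c} — d is true.
  15. {b, d, ¬c} — d is true.
  16. {d, ¬e} — d is true.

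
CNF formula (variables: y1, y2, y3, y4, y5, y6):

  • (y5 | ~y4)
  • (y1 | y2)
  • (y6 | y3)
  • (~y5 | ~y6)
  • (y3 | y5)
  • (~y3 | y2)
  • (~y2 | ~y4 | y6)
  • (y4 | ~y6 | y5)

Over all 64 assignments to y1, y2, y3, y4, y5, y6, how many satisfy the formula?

4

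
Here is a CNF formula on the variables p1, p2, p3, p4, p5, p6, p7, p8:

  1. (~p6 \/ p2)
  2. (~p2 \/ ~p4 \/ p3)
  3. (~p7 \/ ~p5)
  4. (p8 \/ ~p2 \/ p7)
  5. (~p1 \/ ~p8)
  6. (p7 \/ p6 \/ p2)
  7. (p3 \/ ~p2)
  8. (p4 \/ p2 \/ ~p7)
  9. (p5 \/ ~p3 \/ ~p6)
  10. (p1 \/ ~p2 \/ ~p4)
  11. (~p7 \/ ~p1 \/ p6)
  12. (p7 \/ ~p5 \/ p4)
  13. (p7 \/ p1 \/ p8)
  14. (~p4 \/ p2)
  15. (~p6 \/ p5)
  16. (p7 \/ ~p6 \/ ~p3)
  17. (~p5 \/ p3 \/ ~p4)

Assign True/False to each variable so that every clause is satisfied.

Set p1 = False and propagate.
Try p2 = True.
  then p3 is forced to True.
  then p4 is forced to False.
Set p5 = False and propagate.
  then p6 is forced to False.
The remaining clauses are satisfied by p7 = True, p8 = False.

p1=F, p2=T, p3=T, p4=F, p5=F, p6=F, p7=T, p8=F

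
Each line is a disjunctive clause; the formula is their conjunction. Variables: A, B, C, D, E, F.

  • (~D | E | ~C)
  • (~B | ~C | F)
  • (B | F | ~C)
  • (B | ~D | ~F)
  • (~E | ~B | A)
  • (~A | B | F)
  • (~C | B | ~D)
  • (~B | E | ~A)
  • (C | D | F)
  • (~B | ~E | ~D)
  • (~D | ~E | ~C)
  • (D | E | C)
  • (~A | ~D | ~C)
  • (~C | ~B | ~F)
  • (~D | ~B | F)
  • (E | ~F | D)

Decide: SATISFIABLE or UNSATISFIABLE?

Branch on A: take A = True.
The remaining clauses are satisfied by B = False, C = False, D = False, E = True, F = True.
Every clause has at least one true literal under this assignment.
So A=1  B=0  C=0  D=0  E=1  F=1 is a satisfying assignment.

SATISFIABLE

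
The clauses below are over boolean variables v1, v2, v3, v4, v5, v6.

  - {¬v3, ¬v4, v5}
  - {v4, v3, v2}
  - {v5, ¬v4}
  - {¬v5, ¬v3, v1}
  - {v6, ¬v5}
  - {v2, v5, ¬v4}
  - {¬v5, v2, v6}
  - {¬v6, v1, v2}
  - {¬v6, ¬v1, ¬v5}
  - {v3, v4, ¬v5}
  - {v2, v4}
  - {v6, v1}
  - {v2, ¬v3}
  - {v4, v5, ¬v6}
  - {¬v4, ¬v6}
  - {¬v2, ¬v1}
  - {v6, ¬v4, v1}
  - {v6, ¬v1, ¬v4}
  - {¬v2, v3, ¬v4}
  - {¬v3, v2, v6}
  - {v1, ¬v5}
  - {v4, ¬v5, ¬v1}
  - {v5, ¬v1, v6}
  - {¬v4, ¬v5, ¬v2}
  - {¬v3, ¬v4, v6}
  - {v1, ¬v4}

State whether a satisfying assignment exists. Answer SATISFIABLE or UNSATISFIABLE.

UNSATISFIABLE

v4 = True:
  propagation gives v5=True, v6=True; an empty clause results — contradiction.
v4 = False:
  propagation gives v2=True, v1=False, v6=True, v5=True; an empty clause results — contradiction.
Every branch closes, so no satisfying assignment exists.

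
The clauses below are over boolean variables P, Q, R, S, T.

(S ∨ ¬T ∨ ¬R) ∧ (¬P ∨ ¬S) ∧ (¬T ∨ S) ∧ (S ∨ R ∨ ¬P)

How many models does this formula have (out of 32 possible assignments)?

Split on S, then P.
  S=T, P=T: a clause becomes empty — 0.
  S=T, P=F: Q, R, T free → 2^3 = 8.
  S=F, P=T: remaining (Q,R,T) ∈ {(F,T,F); (T,T,F)} — 2.
  S=F, P=F: remaining (Q,R,T) ∈ {(F,F,F); (F,T,F); (T,F,F); (T,T,F)} — 4.
Total: 0 + 8 + 2 + 4 = 14.

14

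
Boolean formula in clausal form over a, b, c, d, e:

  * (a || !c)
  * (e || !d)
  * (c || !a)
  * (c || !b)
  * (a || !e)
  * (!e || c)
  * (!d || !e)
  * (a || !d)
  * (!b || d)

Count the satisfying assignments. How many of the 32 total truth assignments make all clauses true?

The models are:
  a=F b=F c=F d=F e=F
  a=T b=F c=T d=F e=F
  a=T b=F c=T d=F e=T
That's 3 in total.

3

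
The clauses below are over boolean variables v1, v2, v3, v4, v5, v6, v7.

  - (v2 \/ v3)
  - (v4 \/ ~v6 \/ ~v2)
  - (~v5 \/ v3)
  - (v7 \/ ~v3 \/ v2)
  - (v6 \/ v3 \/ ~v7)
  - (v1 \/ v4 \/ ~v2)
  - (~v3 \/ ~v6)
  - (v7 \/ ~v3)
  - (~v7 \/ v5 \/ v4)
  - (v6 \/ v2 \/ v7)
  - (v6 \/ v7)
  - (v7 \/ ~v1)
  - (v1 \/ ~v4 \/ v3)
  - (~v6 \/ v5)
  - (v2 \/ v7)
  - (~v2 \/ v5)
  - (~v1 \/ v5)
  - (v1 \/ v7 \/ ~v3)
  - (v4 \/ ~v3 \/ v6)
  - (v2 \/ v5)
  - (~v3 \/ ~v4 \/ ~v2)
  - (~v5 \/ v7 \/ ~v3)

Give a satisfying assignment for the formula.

v1=True, v2=False, v3=True, v4=True, v5=True, v6=False, v7=True

Try v1 = True.
  then v7 is forced to True.
  then v5 is forced to True.
  then v3 is forced to True.
  then v6 is forced to False.
  then v4 is forced to True.
  then v2 is forced to False.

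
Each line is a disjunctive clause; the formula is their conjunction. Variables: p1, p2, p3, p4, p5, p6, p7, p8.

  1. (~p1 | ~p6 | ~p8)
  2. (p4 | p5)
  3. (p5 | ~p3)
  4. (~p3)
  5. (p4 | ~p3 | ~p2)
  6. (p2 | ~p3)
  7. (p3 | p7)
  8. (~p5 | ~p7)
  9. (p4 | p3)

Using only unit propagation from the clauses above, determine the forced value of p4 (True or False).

Unit clause (~p3) sets p3 = False.
(p3 | p7): since p3 = False, the clause reduces to (p7). p7 = True.
In (~p5 | ~p7), ~p7 is now false; ~p5 must hold, so p5 = False.
In (p5 | p4), p5 is now false; p4 must hold, so p4 = True.

True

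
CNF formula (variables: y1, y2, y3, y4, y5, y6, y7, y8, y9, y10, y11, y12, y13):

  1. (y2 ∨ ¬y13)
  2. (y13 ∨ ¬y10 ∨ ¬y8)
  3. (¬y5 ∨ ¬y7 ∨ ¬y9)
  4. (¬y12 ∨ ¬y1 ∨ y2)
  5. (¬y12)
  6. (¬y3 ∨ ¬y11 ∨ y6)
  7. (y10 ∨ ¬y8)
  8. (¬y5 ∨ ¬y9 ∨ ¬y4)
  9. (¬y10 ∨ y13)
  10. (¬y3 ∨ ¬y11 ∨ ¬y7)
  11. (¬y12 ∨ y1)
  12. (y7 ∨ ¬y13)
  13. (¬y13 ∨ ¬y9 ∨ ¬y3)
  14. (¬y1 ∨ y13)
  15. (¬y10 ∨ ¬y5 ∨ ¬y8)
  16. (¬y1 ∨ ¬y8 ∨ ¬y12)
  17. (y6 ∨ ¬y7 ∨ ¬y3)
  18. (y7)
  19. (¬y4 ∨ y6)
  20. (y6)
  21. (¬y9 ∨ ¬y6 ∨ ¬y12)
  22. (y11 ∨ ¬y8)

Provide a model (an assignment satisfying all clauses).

y1=F, y2=F, y3=F, y4=F, y5=F, y6=T, y7=T, y8=F, y9=T, y10=F, y11=T, y12=F, y13=F

(¬y12) is a unit clause, so y12 = False.
Unit propagation: (y7) forces y7 = True.
(y6) is a unit clause, so y6 = True.
y1 occurs only negated in the remaining clauses — set y1 = False.
y3 occurs only negated in the remaining clauses — set y3 = False.
Try y2 = False.
  then y13 is forced to False.
  then y10 is forced to False.
  then y8 is forced to False.
For the remaining variables, y4 = False, y5 = False, y9 = True, y11 = True works.
Every clause has at least one true literal under this assignment.
Check each clause:
  1. (y2 ∨ ¬y13) — ¬y13 is true.
  2. (¬y10 ∨ ¬y8 ∨ y13) — ¬y8 is true.
  3. (¬y7 ∨ ¬y5 ∨ ¬y9) — ¬y5 is true.
  4. (y2 ∨ ¬y1 ∨ ¬y12) — ¬y12 is true.
  5. (¬y12) — ¬y12 is true.
  6. (¬y11 ∨ ¬y3 ∨ y6) — ¬y3 is true.
  7. (¬y8 ∨ y10) — ¬y8 is true.
  8. (¬y5 ∨ ¬y4 ∨ ¬y9) — ¬y5 is true.
  9. (y13 ∨ ¬y10) — ¬y10 is true.
  10. (¬y11 ∨ ¬y7 ∨ ¬y3) — ¬y3 is true.
  11. (y1 ∨ ¬y12) — ¬y12 is true.
  12. (¬y13 ∨ y7) — ¬y13 is true.
  13. (¬y3 ∨ ¬y13 ∨ ¬y9) — ¬y13 is true.
  14. (y13 ∨ ¬y1) — ¬y1 is true.
  15. (¬y10 ∨ ¬y8 ∨ ¬y5) — ¬y8 is true.
  16. (¬y1 ∨ ¬y8 ∨ ¬y12) — ¬y8 is true.
  17. (y6 ∨ ¬y3 ∨ ¬y7) — ¬y3 is true.
  18. (y7) — y7 is true.
  19. (¬y4 ∨ y6) — ¬y4 is true.
  20. (y6) — y6 is true.
  21. (¬y6 ∨ ¬y12 ∨ ¬y9) — ¬y12 is true.
  22. (¬y8 ∨ y11) — ¬y8 is true.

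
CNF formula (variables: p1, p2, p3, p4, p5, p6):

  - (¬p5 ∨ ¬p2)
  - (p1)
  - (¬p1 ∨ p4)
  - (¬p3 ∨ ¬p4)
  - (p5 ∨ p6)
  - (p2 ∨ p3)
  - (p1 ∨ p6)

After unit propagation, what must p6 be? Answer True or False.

True

Unit clause (p1) sets p1 = True.
(¬p1 ∨ p4) with p1 = True leaves only p4, so p4 = True.
In (¬p4 ∨ ¬p3), ¬p4 is now false; ¬p3 must hold, so p3 = False.
(p2 ∨ p3): since p3 = False, the clause reduces to (p2). p2 = True.
From (¬p5 ∨ ¬p2) and p2 = True: p5 = False.
From (p6 ∨ p5) and p5 = False: p6 = True.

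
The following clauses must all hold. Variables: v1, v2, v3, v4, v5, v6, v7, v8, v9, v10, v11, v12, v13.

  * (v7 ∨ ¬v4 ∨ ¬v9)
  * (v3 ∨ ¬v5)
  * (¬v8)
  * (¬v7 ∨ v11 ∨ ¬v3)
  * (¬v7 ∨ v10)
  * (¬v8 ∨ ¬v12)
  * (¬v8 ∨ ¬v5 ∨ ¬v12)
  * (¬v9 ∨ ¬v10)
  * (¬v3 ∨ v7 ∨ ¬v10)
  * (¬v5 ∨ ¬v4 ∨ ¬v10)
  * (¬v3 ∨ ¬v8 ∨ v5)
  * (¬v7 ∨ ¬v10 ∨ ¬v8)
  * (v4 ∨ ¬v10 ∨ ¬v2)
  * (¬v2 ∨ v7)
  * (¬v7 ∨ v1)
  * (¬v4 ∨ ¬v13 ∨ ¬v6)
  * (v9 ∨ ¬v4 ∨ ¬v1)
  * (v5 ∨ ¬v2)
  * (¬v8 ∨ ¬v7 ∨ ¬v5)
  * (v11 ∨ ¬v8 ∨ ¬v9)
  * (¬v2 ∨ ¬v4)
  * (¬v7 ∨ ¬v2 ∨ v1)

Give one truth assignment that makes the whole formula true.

Unit propagation: (¬v8) forces v8 = False.
Pure literal: v2 appears only negated; assign v2 = False.
Pure literal: v11 appears only positively; assign v11 = True.
Set v1 = True and propagate.
The remaining clauses are satisfied by v3 = False, v4 = False, v5 = False, v6 = True, v7 = False, v9 = False, v10 = False, v12 = True, v13 = False.
Check each clause:
  1. (¬v4 ∨ v7 ∨ ¬v9) — ¬v9 is true.
  2. (¬v5 ∨ v3) — ¬v5 is true.
  3. (¬v8) — ¬v8 is true.
  4. (¬v7 ∨ v11 ∨ ¬v3) — ¬v7 is true.
  5. (v10 ∨ ¬v7) — ¬v7 is true.
  6. (¬v8 ∨ ¬v12) — ¬v8 is true.
  7. (¬v8 ∨ ¬v5 ∨ ¬v12) — ¬v8 is true.
  8. (¬v9 ∨ ¬v10) — ¬v10 is true.
  9. (¬v3 ∨ ¬v10 ∨ v7) — ¬v3 is true.
  10. (¬v4 ∨ ¬v5 ∨ ¬v10) — ¬v5 is true.
  11. (v5 ∨ ¬v3 ∨ ¬v8) — ¬v8 is true.
  12. (¬v10 ∨ ¬v7 ∨ ¬v8) — ¬v8 is true.
  13. (¬v2 ∨ v4 ∨ ¬v10) — ¬v2 is true.
  14. (v7 ∨ ¬v2) — ¬v2 is true.
  15. (v1 ∨ ¬v7) — v1 is true.
  16. (¬v6 ∨ ¬v13 ∨ ¬v4) — ¬v13 is true.
  17. (¬v4 ∨ ¬v1 ∨ v9) — ¬v4 is true.
  18. (v5 ∨ ¬v2) — ¬v2 is true.
  19. (¬v5 ∨ ¬v7 ∨ ¬v8) — ¬v8 is true.
  20. (v11 ∨ ¬v8 ∨ ¬v9) — ¬v8 is true.
  21. (¬v2 ∨ ¬v4) — ¬v4 is true.
  22. (v1 ∨ ¬v2 ∨ ¬v7) — v1 is true.

v1=True, v2=False, v3=False, v4=False, v5=False, v6=True, v7=False, v8=False, v9=False, v10=False, v11=True, v12=True, v13=False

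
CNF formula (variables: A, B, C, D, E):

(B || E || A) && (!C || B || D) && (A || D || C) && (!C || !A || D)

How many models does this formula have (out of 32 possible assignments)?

20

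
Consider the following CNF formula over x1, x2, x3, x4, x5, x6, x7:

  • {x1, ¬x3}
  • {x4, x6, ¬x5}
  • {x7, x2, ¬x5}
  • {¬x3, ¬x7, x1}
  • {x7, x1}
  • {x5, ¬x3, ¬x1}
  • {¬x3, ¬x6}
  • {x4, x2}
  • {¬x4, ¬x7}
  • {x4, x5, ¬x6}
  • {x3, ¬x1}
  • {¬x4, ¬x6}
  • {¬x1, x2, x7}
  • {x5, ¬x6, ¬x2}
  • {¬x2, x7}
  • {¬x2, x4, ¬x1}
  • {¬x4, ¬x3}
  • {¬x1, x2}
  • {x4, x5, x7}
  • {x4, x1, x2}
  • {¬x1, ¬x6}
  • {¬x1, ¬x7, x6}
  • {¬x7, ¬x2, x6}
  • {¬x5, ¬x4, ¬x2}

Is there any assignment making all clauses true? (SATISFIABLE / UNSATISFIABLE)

SATISFIABLE

Try x1 = False.
  then x3 is forced to False.
  then x7 is forced to True.
  then x4 is forced to False.
  then x2 is forced to True.
  then x6 is forced to True.
  then x5 is forced to True.
So x1=F  x2=T  x3=F  x4=F  x5=T  x6=T  x7=T is a satisfying assignment.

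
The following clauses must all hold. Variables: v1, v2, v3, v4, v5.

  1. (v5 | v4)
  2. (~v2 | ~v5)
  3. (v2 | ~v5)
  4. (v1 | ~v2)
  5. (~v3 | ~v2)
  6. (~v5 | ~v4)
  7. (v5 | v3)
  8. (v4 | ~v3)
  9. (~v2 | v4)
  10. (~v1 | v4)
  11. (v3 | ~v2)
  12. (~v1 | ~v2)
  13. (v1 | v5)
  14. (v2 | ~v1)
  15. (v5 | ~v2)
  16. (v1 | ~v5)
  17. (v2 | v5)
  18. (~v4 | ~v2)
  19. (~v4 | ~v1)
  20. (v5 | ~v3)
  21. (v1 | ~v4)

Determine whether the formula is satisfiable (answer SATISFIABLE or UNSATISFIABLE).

UNSATISFIABLE

v2 = True:
  propagation gives v5=False; an empty clause results — contradiction.
v2 = False:
  propagation gives v5=False; an empty clause results — contradiction.
Every branch closes, so no satisfying assignment exists.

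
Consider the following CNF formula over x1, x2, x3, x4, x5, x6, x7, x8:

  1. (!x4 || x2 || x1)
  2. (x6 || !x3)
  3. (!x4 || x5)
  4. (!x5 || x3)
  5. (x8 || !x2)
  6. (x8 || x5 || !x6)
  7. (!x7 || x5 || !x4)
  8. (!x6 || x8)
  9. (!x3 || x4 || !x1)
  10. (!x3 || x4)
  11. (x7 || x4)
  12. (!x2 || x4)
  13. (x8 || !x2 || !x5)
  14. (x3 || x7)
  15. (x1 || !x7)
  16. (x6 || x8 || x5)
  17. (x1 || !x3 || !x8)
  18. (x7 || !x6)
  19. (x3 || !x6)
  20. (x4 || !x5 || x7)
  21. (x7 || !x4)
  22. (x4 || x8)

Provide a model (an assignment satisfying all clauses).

x1=1, x2=0, x3=0, x4=0, x5=0, x6=0, x7=1, x8=1

Branch on x1: take x1 = True.
Try x2 = False.
Set x3 = False and propagate.
  then x5 is forced to False.
  then x4 is forced to False.
  then x7 is forced to True.
  then x6 is forced to False.
  then x8 is forced to True.
Every clause has at least one true literal under this assignment.
Check each clause:
  1. (x1 || !x4 || x2) — x1 is true.
  2. (x6 || !x3) — !x3 is true.
  3. (x5 || !x4) — !x4 is true.
  4. (!x5 || x3) — !x5 is true.
  5. (x8 || !x2) — x8 is true.
  6. (x5 || !x6 || x8) — x8 is true.
  7. (!x7 || x5 || !x4) — !x4 is true.
  8. (!x6 || x8) — x8 is true.
  9. (!x1 || !x3 || x4) — !x3 is true.
  10. (x4 || !x3) — !x3 is true.
  11. (x7 || x4) — x7 is true.
  12. (x4 || !x2) — !x2 is true.
  13. (!x2 || !x5 || x8) — x8 is true.
  14. (x3 || x7) — x7 is true.
  15. (x1 || !x7) — x1 is true.
  16. (x6 || x5 || x8) — x8 is true.
  17. (!x8 || !x3 || x1) — x1 is true.
  18. (!x6 || x7) — !x6 is true.
  19. (!x6 || x3) — !x6 is true.
  20. (x7 || !x5 || x4) — !x5 is true.
  21. (!x4 || x7) — !x4 is true.
  22. (x4 || x8) — x8 is true.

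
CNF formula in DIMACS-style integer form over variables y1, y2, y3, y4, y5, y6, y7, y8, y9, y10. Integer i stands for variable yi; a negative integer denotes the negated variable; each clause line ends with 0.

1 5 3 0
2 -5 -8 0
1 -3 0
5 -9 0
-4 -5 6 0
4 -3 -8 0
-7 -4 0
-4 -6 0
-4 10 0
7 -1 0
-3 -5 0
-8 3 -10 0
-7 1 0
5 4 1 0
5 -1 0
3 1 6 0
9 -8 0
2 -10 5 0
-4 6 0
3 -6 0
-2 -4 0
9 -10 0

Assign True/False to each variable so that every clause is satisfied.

y1=T, y2=T, y3=F, y4=F, y5=T, y6=F, y7=T, y8=T, y9=T, y10=F

Try y1 = True.
  then y7 is forced to True.
  then y4 is forced to False.
  then y5 is forced to True.
  then y3 is forced to False.
  then y6 is forced to False.
Set y2 = True and propagate.
Branch on y8: take y8 = True.
  then y10 is forced to False.
  then y9 is forced to True.
Every clause has at least one true literal under this assignment.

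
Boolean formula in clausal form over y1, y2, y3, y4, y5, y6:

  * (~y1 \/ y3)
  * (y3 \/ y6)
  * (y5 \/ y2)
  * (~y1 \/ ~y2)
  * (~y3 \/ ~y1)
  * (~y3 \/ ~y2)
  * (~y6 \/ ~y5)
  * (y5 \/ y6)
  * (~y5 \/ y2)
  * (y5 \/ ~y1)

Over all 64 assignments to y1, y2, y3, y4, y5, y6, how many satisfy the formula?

Satisfying assignments:
  y1=F y2=T y3=F y4=F y5=F y6=T
  y1=F y2=T y3=F y4=T y5=F y6=T
That's 2 in total.

2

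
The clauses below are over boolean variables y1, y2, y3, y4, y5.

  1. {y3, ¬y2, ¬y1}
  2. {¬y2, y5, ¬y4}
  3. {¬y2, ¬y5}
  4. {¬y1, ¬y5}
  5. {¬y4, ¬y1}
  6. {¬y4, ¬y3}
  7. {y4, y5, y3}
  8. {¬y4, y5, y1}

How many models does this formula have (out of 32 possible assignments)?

7

Satisfying assignments:
  y1=0 y2=0 y3=0 y4=0 y5=1
  y1=0 y2=0 y3=0 y4=1 y5=1
  y1=0 y2=0 y3=1 y4=0 y5=0
  y1=0 y2=0 y3=1 y4=0 y5=1
  y1=0 y2=1 y3=1 y4=0 y5=0
  y1=1 y2=0 y3=1 y4=0 y5=0
  y1=1 y2=1 y3=1 y4=0 y5=0
Count: 7.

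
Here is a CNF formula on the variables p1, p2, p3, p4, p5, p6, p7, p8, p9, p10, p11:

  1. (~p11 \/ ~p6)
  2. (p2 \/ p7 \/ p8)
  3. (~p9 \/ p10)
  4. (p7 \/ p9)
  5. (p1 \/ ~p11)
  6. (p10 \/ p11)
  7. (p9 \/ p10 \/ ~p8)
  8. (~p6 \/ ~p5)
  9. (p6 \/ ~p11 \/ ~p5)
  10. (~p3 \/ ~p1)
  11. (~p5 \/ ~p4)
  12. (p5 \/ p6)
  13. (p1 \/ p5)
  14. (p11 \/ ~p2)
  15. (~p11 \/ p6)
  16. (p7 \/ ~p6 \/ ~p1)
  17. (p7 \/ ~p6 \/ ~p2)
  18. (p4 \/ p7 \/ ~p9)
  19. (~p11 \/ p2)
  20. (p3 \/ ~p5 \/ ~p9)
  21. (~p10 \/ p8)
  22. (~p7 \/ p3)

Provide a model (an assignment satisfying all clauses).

Try p1 = False.
  then p11 is forced to False.
  then p10 is forced to True.
  then p5 is forced to True.
  then p6 is forced to False.
  then p4 is forced to False.
  then p2 is forced to False.
  then p8 is forced to True.
Try p3 = True.
The remaining clauses are satisfied by p7 = True, p9 = True.
Check each clause:
  1. (~p11 \/ ~p6) — ~p6 is true.
  2. (p2 \/ p8 \/ p7) — p8 is true.
  3. (~p9 \/ p10) — p10 is true.
  4. (p9 \/ p7) — p9 is true.
  5. (p1 \/ ~p11) — ~p11 is true.
  6. (p10 \/ p11) — p10 is true.
  7. (p10 \/ ~p8 \/ p9) — p9 is true.
  8. (~p5 \/ ~p6) — ~p6 is true.
  9. (~p11 \/ ~p5 \/ p6) — ~p11 is true.
  10. (~p3 \/ ~p1) — ~p1 is true.
  11. (~p5 \/ ~p4) — ~p4 is true.
  12. (p6 \/ p5) — p5 is true.
  13. (p1 \/ p5) — p5 is true.
  14. (~p2 \/ p11) — ~p2 is true.
  15. (p6 \/ ~p11) — ~p11 is true.
  16. (p7 \/ ~p6 \/ ~p1) — ~p6 is true.
  17. (~p2 \/ p7 \/ ~p6) — ~p6 is true.
  18. (p4 \/ ~p9 \/ p7) — p7 is true.
  19. (p2 \/ ~p11) — ~p11 is true.
  20. (~p5 \/ ~p9 \/ p3) — p3 is true.
  21. (p8 \/ ~p10) — p8 is true.
  22. (p3 \/ ~p7) — p3 is true.

p1 = F, p2 = F, p3 = T, p4 = F, p5 = T, p6 = F, p7 = T, p8 = T, p9 = T, p10 = T, p11 = F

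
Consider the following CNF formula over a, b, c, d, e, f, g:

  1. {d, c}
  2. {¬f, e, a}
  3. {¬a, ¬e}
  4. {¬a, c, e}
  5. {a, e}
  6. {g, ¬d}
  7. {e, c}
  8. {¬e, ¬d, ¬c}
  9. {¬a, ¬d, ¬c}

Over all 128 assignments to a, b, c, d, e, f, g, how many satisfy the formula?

20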